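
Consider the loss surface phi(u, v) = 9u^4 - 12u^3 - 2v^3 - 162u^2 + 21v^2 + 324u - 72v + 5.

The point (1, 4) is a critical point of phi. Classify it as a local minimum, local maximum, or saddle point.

local maximum

The mixed partial ∂²phi/∂u∂v is 0, so the Hessian at any point is diag(phi_uu, phi_vv) = diag(36(3u^2 - 2u - 9), 6(-2v + 7)).
At (1, 4): H = diag(-288, -6).
Both eigenvalues are negative, so H is negative definite: a local maximum.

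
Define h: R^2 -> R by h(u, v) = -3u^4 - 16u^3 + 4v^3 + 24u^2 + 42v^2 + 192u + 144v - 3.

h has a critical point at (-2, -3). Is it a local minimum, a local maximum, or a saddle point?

local minimum

The mixed partial ∂²h/∂u∂v is 0, so the Hessian at any point is diag(h_uu, h_vv) = diag(12(-3u^2 - 8u + 4), 12(2v + 7)).
At (-2, -3): H = diag(96, 12).
Both eigenvalues are positive, so H is positive definite: a local minimum.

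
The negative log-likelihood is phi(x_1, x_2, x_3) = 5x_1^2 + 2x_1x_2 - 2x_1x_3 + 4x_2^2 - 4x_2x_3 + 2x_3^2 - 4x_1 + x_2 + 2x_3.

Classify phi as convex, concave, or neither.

phi is quadratic, so its Hessian is the constant matrix H = [[10, 2, -2], [2, 8, -4], [-2, -4, 4]].
Leading principal minors: 10, 76, 144.
All positive ⇒ H ≻ 0 ⇒ convex.

convex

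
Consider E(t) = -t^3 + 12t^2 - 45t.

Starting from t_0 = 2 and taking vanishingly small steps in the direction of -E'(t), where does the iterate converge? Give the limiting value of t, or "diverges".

3

E'(t) = -3(t - 5)(t - 3), so E'(2) = -9.
Gradient descent moves in the -E' direction, i.e. t is increasing.
The nearest critical point in that direction is t = 3, where E'' = 6 > 0 (a local minimum). The iterate converges there.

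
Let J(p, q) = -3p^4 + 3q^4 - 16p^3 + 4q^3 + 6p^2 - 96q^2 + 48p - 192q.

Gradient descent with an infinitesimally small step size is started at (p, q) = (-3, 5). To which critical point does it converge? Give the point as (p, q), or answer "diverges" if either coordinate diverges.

(-1, 4)

J is separable, so gradient descent decouples: p follows -∂J/∂p, q follows -∂J/∂q.
∂J/∂p = -12(p - 1)(p + 1)(p + 4); at p=-3 this is -96, so p increases.
∂J/∂q = 12(q - 4)(q + 1)(q + 4); at q=5 this is 648, so q decreases.
p converges to its nearest critical value -1 (a local min of the p-part); q converges to 4. The iterate converges to (-1, 4).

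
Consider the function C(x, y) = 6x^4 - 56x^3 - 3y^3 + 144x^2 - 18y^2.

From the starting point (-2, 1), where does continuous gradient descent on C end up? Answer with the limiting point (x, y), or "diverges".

C is separable, so gradient descent decouples: x follows -∂C/∂x, y follows -∂C/∂y.
∂C/∂x = 24x(x - 4)(x - 3); at x=-2 this is -1440, so x increases.
∂C/∂y = -9y(y + 4); at y=1 this is -45, so y increases.
The y-coordinate has no critical point in that direction and runs off to infinity.

diverges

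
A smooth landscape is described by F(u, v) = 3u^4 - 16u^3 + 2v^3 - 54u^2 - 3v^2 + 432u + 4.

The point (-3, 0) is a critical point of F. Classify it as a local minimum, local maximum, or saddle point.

The mixed partial ∂²F/∂u∂v is 0, so the Hessian at any point is diag(F_uu, F_vv) = diag(12(3u^2 - 8u - 9), 6(2v - 1)).
At (-3, 0): H = diag(504, -6).
The eigenvalues have opposite signs, so H is indefinite: a saddle point.

saddle point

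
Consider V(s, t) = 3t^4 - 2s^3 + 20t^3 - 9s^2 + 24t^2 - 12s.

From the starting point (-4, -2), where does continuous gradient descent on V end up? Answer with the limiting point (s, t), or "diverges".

V is separable, so gradient descent decouples: s follows -∂V/∂s, t follows -∂V/∂t.
∂V/∂s = -6(s + 1)(s + 2); at s=-4 this is -36, so s increases.
∂V/∂t = 12t(t + 1)(t + 4); at t=-2 this is 48, so t decreases.
s converges to its nearest critical value -2 (a local min of the s-part); t converges to -4. The iterate converges to (-2, -4).

(-2, -4)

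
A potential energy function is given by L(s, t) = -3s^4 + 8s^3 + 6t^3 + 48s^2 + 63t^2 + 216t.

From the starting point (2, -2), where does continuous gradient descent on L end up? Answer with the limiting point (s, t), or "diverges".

(0, -3)

L is separable, so gradient descent decouples: s follows -∂L/∂s, t follows -∂L/∂t.
∂L/∂s = -12s(s - 4)(s + 2); at s=2 this is 192, so s decreases.
∂L/∂t = 18(t + 3)(t + 4); at t=-2 this is 36, so t decreases.
s converges to its nearest critical value 0 (a local min of the s-part); t converges to -3. The iterate converges to (0, -3).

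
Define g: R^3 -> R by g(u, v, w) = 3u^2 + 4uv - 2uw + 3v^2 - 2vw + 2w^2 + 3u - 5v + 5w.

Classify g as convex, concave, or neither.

convex

g is quadratic, so its Hessian is the constant matrix H = [[6, 4, -2], [4, 6, -2], [-2, -2, 4]].
Leading principal minors: 6, 20, 64.
All positive ⇒ H ≻ 0 ⇒ convex.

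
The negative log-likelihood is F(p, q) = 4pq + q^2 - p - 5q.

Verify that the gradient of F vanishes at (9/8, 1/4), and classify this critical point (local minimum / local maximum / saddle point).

∇F = (4q - 1, 4p + 2q - 5); substituting (9/8, 1/4) gives ∇F = (0, 0), so (9/8, 1/4) is indeed a critical point.
The Hessian of F is constant: H = [[0, 4], [4, 2]].
det(H) = 0·2 − 4² = -16.
Since det(H) < 0, H is indefinite and the critical point is a saddle point.

saddle point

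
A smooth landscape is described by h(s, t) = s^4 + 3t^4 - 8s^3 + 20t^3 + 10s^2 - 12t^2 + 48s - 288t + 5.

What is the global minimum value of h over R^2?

-440

h(s,t) separates as P(s) + Q(t) + 5, so its minimum is min P + min Q + 5.
P'(s) = 4(s - 4)(s - 3)(s + 1) vanishes at s ∈ {-1, 3, 4}; Q'(t) = 12(t - 2)(t + 3)(t + 4) vanishes at t ∈ {-4, -3, 2}.
Local minima of P (where P''>0): P(-1)=-29, P(4)=96. Local minima of Q: Q(-4)=448, Q(2)=-416.
So the global minimum of h is P(-1) + Q(2) + 5 = -29 − 416 + 5 = -440, attained at (-1, 2).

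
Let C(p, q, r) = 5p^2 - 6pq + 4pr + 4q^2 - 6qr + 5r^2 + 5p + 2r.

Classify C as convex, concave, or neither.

C is quadratic, so its Hessian is the constant matrix H = [[10, -6, 4], [-6, 8, -6], [4, -6, 10]].
Leading principal minors: 10, 44, 240.
All positive ⇒ H ≻ 0 ⇒ convex.

convex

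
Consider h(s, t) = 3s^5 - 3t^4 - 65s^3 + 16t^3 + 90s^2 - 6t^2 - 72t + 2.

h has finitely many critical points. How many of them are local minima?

h separates as a function of s plus a function of t, so ∇h=0 decouples.
∂h/∂s = 15s(s - 3)(s - 1)(s + 4) = 0 at s ∈ {-4, 0, 1, 3}; ∂h/∂t = -12(t - 3)(t - 2)(t + 1) = 0 at t ∈ {-1, 2, 3}.
The Hessian is diagonal: diag(h_ss, h_tt). Second derivatives: h_ss(-4)=-2100, h_ss(0)=180, h_ss(1)=-150, h_ss(3)=630; h_tt(-1)=-144, h_tt(2)=36, h_tt(3)=-48.
Local minima occur where both diagonal entries positive: (0, 2), (3, 2). Count: 2.

2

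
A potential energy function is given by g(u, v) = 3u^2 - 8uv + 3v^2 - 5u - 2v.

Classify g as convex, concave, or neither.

g is quadratic, so its Hessian is the constant matrix H = [[6, -8], [-8, 6]].
det(H) = -28, tr(H) = 12.
det(H) < 0, so H is indefinite: neither convex nor concave.

neither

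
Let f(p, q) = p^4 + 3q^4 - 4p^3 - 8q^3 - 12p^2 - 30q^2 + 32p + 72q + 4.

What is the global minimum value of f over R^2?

-212

f(p,q) separates as A(p) + B(q) + 4, so its minimum is min A + min B + 4.
A'(p) = 4(p - 4)(p - 1)(p + 2) vanishes at p ∈ {-2, 1, 4}; B'(q) = 12(q - 3)(q - 1)(q + 2) vanishes at q ∈ {-2, 1, 3}.
Local minima of A (where A''>0): A(-2)=-64, A(4)=-64. Local minima of B: B(-2)=-152, B(3)=-27.
So the global minimum of f is A(-2) + B(-2) + 4 = -64 − 152 + 4 = -212, attained at (-2, -2).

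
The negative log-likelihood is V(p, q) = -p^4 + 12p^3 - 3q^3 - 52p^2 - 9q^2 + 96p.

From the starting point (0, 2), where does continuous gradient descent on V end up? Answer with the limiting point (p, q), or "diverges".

diverges

V is separable, so gradient descent decouples: p follows -∂V/∂p, q follows -∂V/∂q.
∂V/∂p = -4(p - 4)(p - 3)(p - 2); at p=0 this is 96, so p decreases.
∂V/∂q = -9q(q + 2); at q=2 this is -72, so q increases.
The p-coordinate has no critical point in that direction and runs off to infinity.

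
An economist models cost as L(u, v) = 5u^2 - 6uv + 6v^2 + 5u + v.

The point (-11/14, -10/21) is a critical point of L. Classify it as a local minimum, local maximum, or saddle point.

local minimum

The Hessian of L is constant: H = [[10, -6], [-6, 12]].
det(H) = 10·12 − (-6)² = 84.
det(H) > 0 and tr(H) = 22 > 0, so H is positive definite and the point is a local minimum.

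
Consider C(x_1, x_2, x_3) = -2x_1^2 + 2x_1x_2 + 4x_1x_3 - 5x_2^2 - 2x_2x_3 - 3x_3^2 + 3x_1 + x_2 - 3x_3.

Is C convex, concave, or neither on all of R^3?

concave

C is quadratic, so its Hessian is the constant matrix H = [[-4, 2, 4], [2, -10, -2], [4, -2, -6]].
Leading principal minors: -4, 36, -72.
Signs alternate −, +, − ⇒ H ≺ 0 ⇒ concave.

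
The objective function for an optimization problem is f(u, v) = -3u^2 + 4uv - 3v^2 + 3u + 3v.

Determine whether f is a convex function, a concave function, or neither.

concave

f is quadratic, so its Hessian is the constant matrix H = [[-6, 4], [4, -6]].
det(H) = 20, tr(H) = -12.
det(H) > 0 and tr(H) < 0, so H is negative definite everywhere: concave.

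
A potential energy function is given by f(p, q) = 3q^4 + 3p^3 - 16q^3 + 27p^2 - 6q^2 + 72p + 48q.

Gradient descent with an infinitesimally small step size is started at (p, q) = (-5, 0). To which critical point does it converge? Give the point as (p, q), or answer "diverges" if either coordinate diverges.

f is separable, so gradient descent decouples: p follows -∂f/∂p, q follows -∂f/∂q.
∂f/∂p = 9(p + 2)(p + 4); at p=-5 this is 27, so p decreases.
∂f/∂q = 12(q - 4)(q - 1)(q + 1); at q=0 this is 48, so q decreases.
The p-coordinate has no critical point in that direction and runs off to infinity.

diverges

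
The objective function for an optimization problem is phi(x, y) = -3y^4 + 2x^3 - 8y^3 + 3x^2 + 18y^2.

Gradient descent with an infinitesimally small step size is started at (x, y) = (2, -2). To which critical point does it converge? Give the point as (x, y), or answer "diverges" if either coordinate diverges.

phi is separable, so gradient descent decouples: x follows -∂phi/∂x, y follows -∂phi/∂y.
∂phi/∂x = 6x(x + 1); at x=2 this is 36, so x decreases.
∂phi/∂y = -12y(y - 1)(y + 3); at y=-2 this is -72, so y increases.
x converges to its nearest critical value 0 (a local min of the x-part); y converges to 0. The iterate converges to (0, 0).

(0, 0)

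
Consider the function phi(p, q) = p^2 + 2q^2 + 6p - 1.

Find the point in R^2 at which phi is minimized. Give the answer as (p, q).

phi(p,q) separates as A(p) + B(q) − 1, so its minimum is min A + min B − 1.
A'(p) = 2p + 6 vanishes at p ∈ {-3}; B'(q) = 4q vanishes at q ∈ {0}.
Local minima of A (where A''>0): A(-3)=-9. Local minima of B: B(0)=0.
So the global minimum of phi is A(-3) + B(0) − 1 = -9 + 0 − 1 = -10, attained at (-3, 0).

(-3, 0)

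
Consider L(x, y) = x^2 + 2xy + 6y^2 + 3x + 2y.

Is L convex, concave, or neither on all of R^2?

L is quadratic, so its Hessian is the constant matrix H = [[2, 2], [2, 12]].
det(H) = 20, tr(H) = 14.
det(H) > 0 and tr(H) > 0, so H is positive definite everywhere: convex.

convex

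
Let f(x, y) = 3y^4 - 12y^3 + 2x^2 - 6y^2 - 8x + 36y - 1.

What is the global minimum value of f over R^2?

f(x,y) separates as P(x) + Q(y) − 1, so its minimum is min P + min Q − 1.
P'(x) = 4x - 8 vanishes at x ∈ {2}; Q'(y) = 12(y - 3)(y - 1)(y + 1) vanishes at y ∈ {-1, 1, 3}.
Local minima of P (where P''>0): P(2)=-8. Local minima of Q: Q(-1)=-27, Q(3)=-27.
So the global minimum of f is P(2) + Q(-1) − 1 = -8 − 27 − 1 = -36, attained at (2, -1).

-36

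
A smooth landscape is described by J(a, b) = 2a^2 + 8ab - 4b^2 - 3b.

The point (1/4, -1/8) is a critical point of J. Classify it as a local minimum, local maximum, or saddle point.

The Hessian of J is constant: H = [[4, 8], [8, -8]].
det(H) = 4·(-8) − 8² = -96.
Since det(H) < 0, H is indefinite and the critical point is a saddle point.

saddle point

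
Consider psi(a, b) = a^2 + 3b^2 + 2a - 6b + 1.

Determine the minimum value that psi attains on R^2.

psi(a,b) separates as P(a) + Q(b) + 1, so its minimum is min P + min Q + 1.
P'(a) = 2a + 2 vanishes at a ∈ {-1}; Q'(b) = 6b - 6 vanishes at b ∈ {1}.
Local minima of P (where P''>0): P(-1)=-1. Local minima of Q: Q(1)=-3.
So the global minimum of psi is P(-1) + Q(1) + 1 = -1 − 3 + 1 = -3, attained at (-1, 1).

-3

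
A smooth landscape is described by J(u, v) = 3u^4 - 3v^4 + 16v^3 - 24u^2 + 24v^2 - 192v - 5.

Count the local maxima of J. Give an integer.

J separates as a function of u plus a function of v, so ∇J=0 decouples.
∂J/∂u = 12u(u - 2)(u + 2) = 0 at u ∈ {-2, 0, 2}; ∂J/∂v = -12(v - 4)(v - 2)(v + 2) = 0 at v ∈ {-2, 2, 4}.
The Hessian is diagonal: diag(J_uu, J_vv). Second derivatives: J_uu(-2)=96, J_uu(0)=-48, J_uu(2)=96; J_vv(-2)=-288, J_vv(2)=96, J_vv(4)=-144.
Local maxima occur where both diagonal entries negative: (0, -2), (0, 4). Count: 2.

2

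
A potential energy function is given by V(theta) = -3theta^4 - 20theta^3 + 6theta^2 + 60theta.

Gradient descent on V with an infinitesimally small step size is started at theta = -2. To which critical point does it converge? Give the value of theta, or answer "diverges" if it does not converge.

-1

V'(theta) = -12(theta - 1)(theta + 1)(theta + 5), so V'(-2) = -108.
Gradient descent moves in the -V' direction, i.e. theta is increasing.
The nearest critical point in that direction is theta = -1, where V'' = 96 > 0 (a local minimum). The iterate converges there.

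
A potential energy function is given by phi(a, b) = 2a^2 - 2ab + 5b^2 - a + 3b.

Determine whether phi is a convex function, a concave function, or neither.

phi is quadratic, so its Hessian is the constant matrix H = [[4, -2], [-2, 10]].
det(H) = 36, tr(H) = 14.
det(H) > 0 and tr(H) > 0, so H is positive definite everywhere: convex.

convex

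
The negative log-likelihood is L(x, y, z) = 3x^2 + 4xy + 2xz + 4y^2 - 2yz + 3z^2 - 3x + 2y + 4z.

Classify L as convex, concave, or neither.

L is quadratic, so its Hessian is the constant matrix H = [[6, 4, 2], [4, 8, -2], [2, -2, 6]].
Leading principal minors: 6, 32, 104.
All positive ⇒ H ≻ 0 ⇒ convex.

convex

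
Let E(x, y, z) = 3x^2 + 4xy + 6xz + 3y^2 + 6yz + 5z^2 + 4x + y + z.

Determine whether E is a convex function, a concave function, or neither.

convex

E is quadratic, so its Hessian is the constant matrix H = [[6, 4, 6], [4, 6, 6], [6, 6, 10]].
Leading principal minors: 6, 20, 56.
All positive ⇒ H ≻ 0 ⇒ convex.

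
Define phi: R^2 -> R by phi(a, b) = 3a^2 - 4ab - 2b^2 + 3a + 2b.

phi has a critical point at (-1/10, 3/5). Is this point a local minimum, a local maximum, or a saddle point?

saddle point

The Hessian of phi is constant: H = [[6, -4], [-4, -4]].
det(H) = 6·(-4) − (-4)² = -40.
Since det(H) < 0, H is indefinite and the critical point is a saddle point.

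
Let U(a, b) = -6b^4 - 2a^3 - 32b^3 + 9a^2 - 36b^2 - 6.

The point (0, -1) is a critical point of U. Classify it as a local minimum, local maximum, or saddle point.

local minimum

The mixed partial ∂²U/∂a∂b is 0, so the Hessian at any point is diag(U_aa, U_bb) = diag(6(-2a + 3), -24(3b^2 + 8b + 3)).
At (0, -1): H = diag(18, 48).
Both eigenvalues are positive, so H is positive definite: a local minimum.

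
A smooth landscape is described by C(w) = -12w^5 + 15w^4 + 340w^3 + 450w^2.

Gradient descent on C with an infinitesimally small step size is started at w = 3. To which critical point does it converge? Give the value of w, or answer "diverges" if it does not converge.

C'(w) = -60w(w - 5)(w + 1)(w + 3), so C'(3) = 8640.
Gradient descent moves in the -C' direction, i.e. w is decreasing.
The nearest critical point in that direction is w = 0, where C'' = 900 > 0 (a local minimum). The iterate converges there.

0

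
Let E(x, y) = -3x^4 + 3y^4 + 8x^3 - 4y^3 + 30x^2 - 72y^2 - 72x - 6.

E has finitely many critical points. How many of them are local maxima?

E separates as a function of x plus a function of y, so ∇E=0 decouples.
∂E/∂x = -12(x - 3)(x - 1)(x + 2) = 0 at x ∈ {-2, 1, 3}; ∂E/∂y = 12y(y - 4)(y + 3) = 0 at y ∈ {-3, 0, 4}.
The Hessian is diagonal: diag(E_xx, E_yy). Second derivatives: E_xx(-2)=-180, E_xx(1)=72, E_xx(3)=-120; E_yy(-3)=252, E_yy(0)=-144, E_yy(4)=336.
Local maxima occur where both diagonal entries negative: (-2, 0), (3, 0). Count: 2.

2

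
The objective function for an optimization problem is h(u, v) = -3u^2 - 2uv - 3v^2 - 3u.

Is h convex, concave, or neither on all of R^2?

h is quadratic, so its Hessian is the constant matrix H = [[-6, -2], [-2, -6]].
det(H) = 32, tr(H) = -12.
det(H) > 0 and tr(H) < 0, so H is negative definite everywhere: concave.

concave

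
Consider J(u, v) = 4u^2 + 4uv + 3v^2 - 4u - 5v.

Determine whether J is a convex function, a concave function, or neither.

J is quadratic, so its Hessian is the constant matrix H = [[8, 4], [4, 6]].
det(H) = 32, tr(H) = 14.
det(H) > 0 and tr(H) > 0, so H is positive definite everywhere: convex.

convex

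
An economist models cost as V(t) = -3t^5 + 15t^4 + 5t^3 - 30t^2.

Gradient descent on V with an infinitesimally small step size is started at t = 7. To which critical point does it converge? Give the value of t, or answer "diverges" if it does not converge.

V'(t) = -15t(t - 4)(t - 1)(t + 1), so V'(7) = -15120.
Gradient descent moves in the -V' direction, i.e. t is increasing.
There is no critical point above t=7, and V' keeps the same sign, so the iterate runs off to +∞.

diverges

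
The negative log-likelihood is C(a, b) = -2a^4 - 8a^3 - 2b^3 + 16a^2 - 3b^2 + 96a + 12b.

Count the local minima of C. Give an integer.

1

C separates as a function of a plus a function of b, so ∇C=0 decouples.
∂C/∂a = -8(a - 2)(a + 2)(a + 3) = 0 at a ∈ {-3, -2, 2}; ∂C/∂b = -6(b - 1)(b + 2) = 0 at b ∈ {-2, 1}.
The Hessian is diagonal: diag(C_aa, C_bb). Second derivatives: C_aa(-3)=-40, C_aa(-2)=32, C_aa(2)=-160; C_bb(-2)=18, C_bb(1)=-18.
Local minima occur where both diagonal entries positive: (-2, -2). Count: 1.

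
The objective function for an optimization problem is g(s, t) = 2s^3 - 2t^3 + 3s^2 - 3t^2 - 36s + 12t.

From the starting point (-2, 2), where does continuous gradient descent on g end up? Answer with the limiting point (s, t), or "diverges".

diverges

g is separable, so gradient descent decouples: s follows -∂g/∂s, t follows -∂g/∂t.
∂g/∂s = 6(s - 2)(s + 3); at s=-2 this is -24, so s increases.
∂g/∂t = -6(t - 1)(t + 2); at t=2 this is -24, so t increases.
The t-coordinate has no critical point in that direction and runs off to infinity.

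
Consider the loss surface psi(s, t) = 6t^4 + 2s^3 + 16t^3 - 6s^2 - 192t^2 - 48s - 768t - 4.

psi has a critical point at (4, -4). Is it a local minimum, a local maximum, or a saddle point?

The mixed partial ∂²psi/∂s∂t is 0, so the Hessian at any point is diag(psi_ss, psi_tt) = diag(12(s - 1), 24(3t^2 + 4t - 16)).
At (4, -4): H = diag(36, 384).
Both eigenvalues are positive, so H is positive definite: a local minimum.

local minimum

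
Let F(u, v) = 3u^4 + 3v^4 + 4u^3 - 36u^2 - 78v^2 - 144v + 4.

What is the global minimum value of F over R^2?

-1241

F(u,v) separates as P(u) + Q(v) + 4, so its minimum is min P + min Q + 4.
P'(u) = 12u(u - 2)(u + 3) vanishes at u ∈ {-3, 0, 2}; Q'(v) = 12(v - 4)(v + 1)(v + 3) vanishes at v ∈ {-3, -1, 4}.
Local minima of P (where P''>0): P(-3)=-189, P(2)=-64. Local minima of Q: Q(-3)=-27, Q(4)=-1056.
So the global minimum of F is P(-3) + Q(4) + 4 = -189 − 1056 + 4 = -1241, attained at (-3, 4).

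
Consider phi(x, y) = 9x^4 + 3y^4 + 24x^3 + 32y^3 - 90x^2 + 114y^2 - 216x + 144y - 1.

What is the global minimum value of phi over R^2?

phi(x,y) separates as P(x) + Q(y) − 1, so its minimum is min P + min Q − 1.
P'(x) = 36(x - 2)(x + 1)(x + 3) vanishes at x ∈ {-3, -1, 2}; Q'(y) = 12(y + 1)(y + 3)(y + 4) vanishes at y ∈ {-4, -3, -1}.
Local minima of P (where P''>0): P(-3)=-81, P(2)=-456. Local minima of Q: Q(-4)=-32, Q(-1)=-59.
So the global minimum of phi is P(2) + Q(-1) − 1 = -456 − 59 − 1 = -516, attained at (2, -1).

-516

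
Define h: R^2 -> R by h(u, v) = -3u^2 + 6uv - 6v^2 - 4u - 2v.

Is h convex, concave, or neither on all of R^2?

concave

h is quadratic, so its Hessian is the constant matrix H = [[-6, 6], [6, -12]].
det(H) = 36, tr(H) = -18.
det(H) > 0 and tr(H) < 0, so H is negative definite everywhere: concave.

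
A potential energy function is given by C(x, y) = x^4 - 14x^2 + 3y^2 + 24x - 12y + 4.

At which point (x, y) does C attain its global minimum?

(-3, 2)

C(x,y) separates as P(x) + Q(y) + 4, so its minimum is min P + min Q + 4.
P'(x) = 4(x - 2)(x - 1)(x + 3) vanishes at x ∈ {-3, 1, 2}; Q'(y) = 6y - 12 vanishes at y ∈ {2}.
Local minima of P (where P''>0): P(-3)=-117, P(2)=8. Local minima of Q: Q(2)=-12.
So the global minimum of C is P(-3) + Q(2) + 4 = -117 − 12 + 4 = -125, attained at (-3, 2).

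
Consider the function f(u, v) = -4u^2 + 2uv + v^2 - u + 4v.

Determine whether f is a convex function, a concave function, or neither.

f is quadratic, so its Hessian is the constant matrix H = [[-8, 2], [2, 2]].
det(H) = -20, tr(H) = -6.
det(H) < 0, so H is indefinite: neither convex nor concave.

neither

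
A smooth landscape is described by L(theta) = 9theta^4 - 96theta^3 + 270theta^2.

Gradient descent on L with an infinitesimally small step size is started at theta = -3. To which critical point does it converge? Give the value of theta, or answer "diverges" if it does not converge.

0

L'(theta) = 36theta(theta - 5)(theta - 3), so L'(-3) = -5184.
Gradient descent moves in the -L' direction, i.e. theta is increasing.
The nearest critical point in that direction is theta = 0, where L'' = 540 > 0 (a local minimum). The iterate converges there.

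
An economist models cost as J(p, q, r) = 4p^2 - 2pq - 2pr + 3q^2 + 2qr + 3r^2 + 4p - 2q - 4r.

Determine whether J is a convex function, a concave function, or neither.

convex

J is quadratic, so its Hessian is the constant matrix H = [[8, -2, -2], [-2, 6, 2], [-2, 2, 6]].
Leading principal minors: 8, 44, 224.
All positive ⇒ H ≻ 0 ⇒ convex.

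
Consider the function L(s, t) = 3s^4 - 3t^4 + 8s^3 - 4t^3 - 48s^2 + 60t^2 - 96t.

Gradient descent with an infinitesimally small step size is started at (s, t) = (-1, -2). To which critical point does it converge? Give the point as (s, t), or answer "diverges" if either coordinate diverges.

(-4, 1)

L is separable, so gradient descent decouples: s follows -∂L/∂s, t follows -∂L/∂t.
∂L/∂s = 12s(s - 2)(s + 4); at s=-1 this is 108, so s decreases.
∂L/∂t = -12(t - 2)(t - 1)(t + 4); at t=-2 this is -288, so t increases.
s converges to its nearest critical value -4 (a local min of the s-part); t converges to 1. The iterate converges to (-4, 1).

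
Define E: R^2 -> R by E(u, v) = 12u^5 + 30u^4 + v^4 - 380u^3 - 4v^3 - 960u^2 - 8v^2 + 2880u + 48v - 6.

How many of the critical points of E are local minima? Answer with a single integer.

E separates as a function of u plus a function of v, so ∇E=0 decouples.
∂E/∂u = 60(u - 4)(u - 1)(u + 3)(u + 4) = 0 at u ∈ {-4, -3, 1, 4}; ∂E/∂v = 4(v - 3)(v - 2)(v + 2) = 0 at v ∈ {-2, 2, 3}.
The Hessian is diagonal: diag(E_uu, E_vv). Second derivatives: E_uu(-4)=-2400, E_uu(-3)=1680, E_uu(1)=-3600, E_uu(4)=10080; E_vv(-2)=80, E_vv(2)=-16, E_vv(3)=20.
Local minima occur where both diagonal entries positive: (-3, -2), (-3, 3), (4, -2), (4, 3). Count: 4.

4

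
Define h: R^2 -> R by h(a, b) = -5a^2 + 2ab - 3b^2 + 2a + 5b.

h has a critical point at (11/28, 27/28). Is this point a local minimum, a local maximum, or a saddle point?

local maximum

The Hessian of h is constant: H = [[-10, 2], [2, -6]].
det(H) = (-10)·(-6) − 2² = 56.
det(H) > 0 and tr(H) = -16 < 0, so H is negative definite and the point is a local maximum.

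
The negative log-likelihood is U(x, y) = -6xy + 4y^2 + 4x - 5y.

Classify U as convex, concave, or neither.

neither

U is quadratic, so its Hessian is the constant matrix H = [[0, -6], [-6, 8]].
det(H) = -36, tr(H) = 8.
det(H) < 0, so H is indefinite: neither convex nor concave.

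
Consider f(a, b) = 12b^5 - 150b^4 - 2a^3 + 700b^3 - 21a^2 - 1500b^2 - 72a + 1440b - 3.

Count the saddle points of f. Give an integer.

f separates as a function of a plus a function of b, so ∇f=0 decouples.
∂f/∂a = -6(a + 3)(a + 4) = 0 at a ∈ {-4, -3}; ∂f/∂b = 60(b - 4)(b - 3)(b - 2)(b - 1) = 0 at b ∈ {1, 2, 3, 4}.
The Hessian is diagonal: diag(f_aa, f_bb). Second derivatives: f_aa(-4)=6, f_aa(-3)=-6; f_bb(1)=-360, f_bb(2)=120, f_bb(3)=-120, f_bb(4)=360.
Saddle points occur where the two diagonal entries have opposite signs: (-4, 1), (-4, 3), (-3, 2), (-3, 4). Count: 4.

4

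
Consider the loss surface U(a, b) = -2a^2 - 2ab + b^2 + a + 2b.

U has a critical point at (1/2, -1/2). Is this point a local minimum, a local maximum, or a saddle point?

saddle point

The Hessian of U is constant: H = [[-4, -2], [-2, 2]].
det(H) = (-4)·2 − (-2)² = -12.
Since det(H) < 0, H is indefinite and the critical point is a saddle point.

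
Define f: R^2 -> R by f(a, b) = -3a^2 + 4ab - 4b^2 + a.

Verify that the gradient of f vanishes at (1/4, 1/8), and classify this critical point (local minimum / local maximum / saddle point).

local maximum

∇f = (-6a + 4b + 1, 4a - 8b); substituting (1/4, 1/8) gives ∇f = (0, 0), so (1/4, 1/8) is indeed a critical point.
The Hessian of f is constant: H = [[-6, 4], [4, -8]].
det(H) = (-6)·(-8) − 4² = 32.
det(H) > 0 and tr(H) = -14 < 0, so H is negative definite and the point is a local maximum.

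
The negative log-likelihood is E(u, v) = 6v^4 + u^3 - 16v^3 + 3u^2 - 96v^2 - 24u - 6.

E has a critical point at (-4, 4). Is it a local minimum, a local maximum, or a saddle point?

The mixed partial ∂²E/∂u∂v is 0, so the Hessian at any point is diag(E_uu, E_vv) = diag(6(u + 1), 24(3v^2 - 4v - 8)).
At (-4, 4): H = diag(-18, 576).
The eigenvalues have opposite signs, so H is indefinite: a saddle point.

saddle point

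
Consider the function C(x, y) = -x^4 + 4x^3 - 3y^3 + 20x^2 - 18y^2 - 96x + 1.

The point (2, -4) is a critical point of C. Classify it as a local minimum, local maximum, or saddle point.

local minimum

The mixed partial ∂²C/∂x∂y is 0, so the Hessian at any point is diag(C_xx, C_yy) = diag(4(-3x^2 + 6x + 10), -18(y + 2)).
At (2, -4): H = diag(40, 36).
Both eigenvalues are positive, so H is positive definite: a local minimum.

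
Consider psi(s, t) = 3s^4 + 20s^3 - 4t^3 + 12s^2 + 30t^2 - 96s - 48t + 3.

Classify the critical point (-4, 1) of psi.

The mixed partial ∂²psi/∂s∂t is 0, so the Hessian at any point is diag(psi_ss, psi_tt) = diag(12(3s^2 + 10s + 2), 12(-2t + 5)).
At (-4, 1): H = diag(120, 36).
Both eigenvalues are positive, so H is positive definite: a local minimum.

local minimum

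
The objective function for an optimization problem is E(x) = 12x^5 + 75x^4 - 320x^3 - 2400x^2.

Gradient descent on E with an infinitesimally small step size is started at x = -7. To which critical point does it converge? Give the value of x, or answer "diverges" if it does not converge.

E'(x) = 60x(x - 4)(x + 4)(x + 5), so E'(-7) = 27720.
Gradient descent moves in the -E' direction, i.e. x is decreasing.
There is no critical point below x=-7, and E' keeps the same sign, so the iterate runs off to −∞.

diverges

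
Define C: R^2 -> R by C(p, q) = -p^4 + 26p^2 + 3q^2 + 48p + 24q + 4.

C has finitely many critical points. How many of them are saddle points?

2

C separates as a function of p plus a function of q, so ∇C=0 decouples.
∂C/∂p = -4(p - 4)(p + 1)(p + 3) = 0 at p ∈ {-3, -1, 4}; ∂C/∂q = 6(q + 4) = 0 at q ∈ {-4}.
The Hessian is diagonal: diag(C_pp, C_qq). Second derivatives: C_pp(-3)=-56, C_pp(-1)=40, C_pp(4)=-140; C_qq(-4)=6.
Saddle points occur where the two diagonal entries have opposite signs: (-3, -4), (4, -4). Count: 2.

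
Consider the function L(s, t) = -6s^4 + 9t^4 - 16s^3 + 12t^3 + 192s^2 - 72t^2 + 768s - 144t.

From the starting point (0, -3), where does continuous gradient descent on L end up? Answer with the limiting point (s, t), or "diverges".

(-2, -2)

L is separable, so gradient descent decouples: s follows -∂L/∂s, t follows -∂L/∂t.
∂L/∂s = -24(s - 4)(s + 2)(s + 4); at s=0 this is 768, so s decreases.
∂L/∂t = 36(t - 2)(t + 1)(t + 2); at t=-3 this is -360, so t increases.
s converges to its nearest critical value -2 (a local min of the s-part); t converges to -2. The iterate converges to (-2, -2).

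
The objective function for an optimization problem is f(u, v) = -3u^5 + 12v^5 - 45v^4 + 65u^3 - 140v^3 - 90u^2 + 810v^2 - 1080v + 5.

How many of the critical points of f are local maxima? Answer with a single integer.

4

f separates as a function of u plus a function of v, so ∇f=0 decouples.
∂f/∂u = -15u(u - 3)(u - 1)(u + 4) = 0 at u ∈ {-4, 0, 1, 3}; ∂f/∂v = 60(v - 3)(v - 2)(v - 1)(v + 3) = 0 at v ∈ {-3, 1, 2, 3}.
The Hessian is diagonal: diag(f_uu, f_vv). Second derivatives: f_uu(-4)=2100, f_uu(0)=-180, f_uu(1)=150, f_uu(3)=-630; f_vv(-3)=-7200, f_vv(1)=480, f_vv(2)=-300, f_vv(3)=720.
Local maxima occur where both diagonal entries negative: (0, -3), (0, 2), (3, -3), (3, 2). Count: 4.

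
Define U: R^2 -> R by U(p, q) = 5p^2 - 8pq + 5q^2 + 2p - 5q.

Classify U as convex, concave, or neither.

convex

U is quadratic, so its Hessian is the constant matrix H = [[10, -8], [-8, 10]].
det(H) = 36, tr(H) = 20.
det(H) > 0 and tr(H) > 0, so H is positive definite everywhere: convex.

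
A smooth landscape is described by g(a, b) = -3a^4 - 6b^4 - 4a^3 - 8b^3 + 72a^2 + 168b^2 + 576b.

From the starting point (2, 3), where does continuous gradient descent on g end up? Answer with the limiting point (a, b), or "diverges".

(0, -2)

g is separable, so gradient descent decouples: a follows -∂g/∂a, b follows -∂g/∂b.
∂g/∂a = -12a(a - 3)(a + 4); at a=2 this is 144, so a decreases.
∂g/∂b = -24(b - 4)(b + 2)(b + 3); at b=3 this is 720, so b decreases.
a converges to its nearest critical value 0 (a local min of the a-part); b converges to -2. The iterate converges to (0, -2).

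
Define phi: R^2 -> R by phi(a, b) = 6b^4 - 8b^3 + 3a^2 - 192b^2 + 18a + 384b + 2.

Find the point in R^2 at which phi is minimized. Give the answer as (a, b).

phi(a,b) separates as P(a) + Q(b) + 2, so its minimum is min P + min Q + 2.
P'(a) = 6a + 18 vanishes at a ∈ {-3}; Q'(b) = 24(b - 4)(b - 1)(b + 4) vanishes at b ∈ {-4, 1, 4}.
Local minima of P (where P''>0): P(-3)=-27. Local minima of Q: Q(-4)=-2560, Q(4)=-512.
So the global minimum of phi is P(-3) + Q(-4) + 2 = -27 − 2560 + 2 = -2585, attained at (-3, -4).

(-3, -4)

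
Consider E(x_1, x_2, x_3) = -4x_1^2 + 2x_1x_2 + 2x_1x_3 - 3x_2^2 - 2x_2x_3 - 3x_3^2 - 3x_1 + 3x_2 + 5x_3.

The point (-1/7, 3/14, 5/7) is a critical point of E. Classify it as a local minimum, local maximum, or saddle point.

The Hessian is constant: H = [[-8, 2, 2], [2, -6, -2], [2, -2, -6]].
Leading principal minors: Δ₁ = -8, Δ₂ = 44, Δ₃ = -224.
The minors alternate sign starting negative (−, +, −), so H is negative definite: a local maximum.

local maximum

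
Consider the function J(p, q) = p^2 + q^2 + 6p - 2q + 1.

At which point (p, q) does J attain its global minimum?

J(p,q) separates as A(p) + B(q) + 1, so its minimum is min A + min B + 1.
A'(p) = 2p + 6 vanishes at p ∈ {-3}; B'(q) = 2q - 2 vanishes at q ∈ {1}.
Local minima of A (where A''>0): A(-3)=-9. Local minima of B: B(1)=-1.
So the global minimum of J is A(-3) + B(1) + 1 = -9 − 1 + 1 = -9, attained at (-3, 1).

(-3, 1)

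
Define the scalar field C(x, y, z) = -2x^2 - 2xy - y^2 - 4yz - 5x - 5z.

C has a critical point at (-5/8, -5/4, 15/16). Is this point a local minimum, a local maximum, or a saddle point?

saddle point

The Hessian is constant: H = [[-4, -2, 0], [-2, -2, -4], [0, -4, 0]].
Leading principal minors: Δ₁ = -4, Δ₂ = 4, Δ₃ = 64.
The minors fit neither the all-positive nor the alternating-sign pattern, so H is indefinite: a saddle point.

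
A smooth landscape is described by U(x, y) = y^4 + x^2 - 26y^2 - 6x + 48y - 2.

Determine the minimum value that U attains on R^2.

U(x,y) separates as P(x) + Q(y) − 2, so its minimum is min P + min Q − 2.
P'(x) = 2x - 6 vanishes at x ∈ {3}; Q'(y) = 4(y - 3)(y - 1)(y + 4) vanishes at y ∈ {-4, 1, 3}.
Local minima of P (where P''>0): P(3)=-9. Local minima of Q: Q(-4)=-352, Q(3)=-9.
So the global minimum of U is P(3) + Q(-4) − 2 = -9 − 352 − 2 = -363, attained at (3, -4).

-363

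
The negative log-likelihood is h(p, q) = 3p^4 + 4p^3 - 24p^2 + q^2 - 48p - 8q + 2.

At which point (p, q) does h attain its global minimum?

h(p,q) separates as A(p) + B(q) + 2, so its minimum is min A + min B + 2.
A'(p) = 12(p - 2)(p + 1)(p + 2) vanishes at p ∈ {-2, -1, 2}; B'(q) = 2q - 8 vanishes at q ∈ {4}.
Local minima of A (where A''>0): A(-2)=16, A(2)=-112. Local minima of B: B(4)=-16.
So the global minimum of h is A(2) + B(4) + 2 = -112 − 16 + 2 = -126, attained at (2, 4).

(2, 4)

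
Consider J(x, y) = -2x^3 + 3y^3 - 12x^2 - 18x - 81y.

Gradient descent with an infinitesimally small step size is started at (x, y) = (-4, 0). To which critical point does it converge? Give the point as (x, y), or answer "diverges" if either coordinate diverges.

(-3, 3)

J is separable, so gradient descent decouples: x follows -∂J/∂x, y follows -∂J/∂y.
∂J/∂x = -6(x + 1)(x + 3); at x=-4 this is -18, so x increases.
∂J/∂y = 9(y - 3)(y + 3); at y=0 this is -81, so y increases.
x converges to its nearest critical value -3 (a local min of the x-part); y converges to 3. The iterate converges to (-3, 3).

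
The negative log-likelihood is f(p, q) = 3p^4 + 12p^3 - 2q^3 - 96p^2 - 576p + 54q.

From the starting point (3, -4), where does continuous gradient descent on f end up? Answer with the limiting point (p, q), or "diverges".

(4, -3)

f is separable, so gradient descent decouples: p follows -∂f/∂p, q follows -∂f/∂q.
∂f/∂p = 12(p - 4)(p + 3)(p + 4); at p=3 this is -504, so p increases.
∂f/∂q = -6(q - 3)(q + 3); at q=-4 this is -42, so q increases.
p converges to its nearest critical value 4 (a local min of the p-part); q converges to -3. The iterate converges to (4, -3).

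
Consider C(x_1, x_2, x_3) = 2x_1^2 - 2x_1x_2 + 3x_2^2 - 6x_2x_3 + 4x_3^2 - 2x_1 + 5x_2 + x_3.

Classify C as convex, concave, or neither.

convex

C is quadratic, so its Hessian is the constant matrix H = [[4, -2, 0], [-2, 6, -6], [0, -6, 8]].
Leading principal minors: 4, 20, 16.
All positive ⇒ H ≻ 0 ⇒ convex.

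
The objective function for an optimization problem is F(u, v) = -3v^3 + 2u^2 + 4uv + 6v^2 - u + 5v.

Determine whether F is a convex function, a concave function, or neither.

neither

The term -3v^3 is cubic, so the Hessian is not constant.
∂²F/∂v² = -18v + 12, which takes both signs as v varies (negative for sufficiently large v). A diagonal entry of the Hessian changing sign means the Hessian is neither positive- nor negative-semidefinite on all of R^2.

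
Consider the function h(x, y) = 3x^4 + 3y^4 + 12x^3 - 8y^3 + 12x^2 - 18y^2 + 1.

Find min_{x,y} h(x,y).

-134

h(x,y) separates as P(x) + Q(y) + 1, so its minimum is min P + min Q + 1.
P'(x) = 12x(x + 1)(x + 2) vanishes at x ∈ {-2, -1, 0}; Q'(y) = 12y(y - 3)(y + 1) vanishes at y ∈ {-1, 0, 3}.
Local minima of P (where P''>0): P(-2)=0, P(0)=0. Local minima of Q: Q(-1)=-7, Q(3)=-135.
So the global minimum of h is P(-2) + Q(3) + 1 = 0 − 135 + 1 = -134, attained at (-2, 3).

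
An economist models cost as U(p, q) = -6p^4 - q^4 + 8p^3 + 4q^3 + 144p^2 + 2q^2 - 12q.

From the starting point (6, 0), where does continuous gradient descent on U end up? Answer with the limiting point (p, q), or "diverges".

U is separable, so gradient descent decouples: p follows -∂U/∂p, q follows -∂U/∂q.
∂U/∂p = -24p(p - 4)(p + 3); at p=6 this is -2592, so p increases.
∂U/∂q = -4(q - 3)(q - 1)(q + 1); at q=0 this is -12, so q increases.
The p-coordinate has no critical point in that direction and runs off to infinity.

diverges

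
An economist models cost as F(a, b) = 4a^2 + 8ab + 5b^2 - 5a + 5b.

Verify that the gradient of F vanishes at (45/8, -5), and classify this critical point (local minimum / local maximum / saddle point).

local minimum

∇F = (8a + 8b - 5, 8a + 10b + 5); substituting (45/8, -5) gives ∇F = (0, 0), so (45/8, -5) is indeed a critical point.
The Hessian of F is constant: H = [[8, 8], [8, 10]].
det(H) = 8·10 − 8² = 16.
det(H) > 0 and tr(H) = 18 > 0, so H is positive definite and the point is a local minimum.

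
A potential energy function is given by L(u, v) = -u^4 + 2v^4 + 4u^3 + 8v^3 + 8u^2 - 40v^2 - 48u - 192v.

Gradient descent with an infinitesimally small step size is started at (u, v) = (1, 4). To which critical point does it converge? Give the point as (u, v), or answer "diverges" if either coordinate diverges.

(2, 3)

L is separable, so gradient descent decouples: u follows -∂L/∂u, v follows -∂L/∂v.
∂L/∂u = -4(u - 3)(u - 2)(u + 2); at u=1 this is -24, so u increases.
∂L/∂v = 8(v - 3)(v + 2)(v + 4); at v=4 this is 384, so v decreases.
u converges to its nearest critical value 2 (a local min of the u-part); v converges to 3. The iterate converges to (2, 3).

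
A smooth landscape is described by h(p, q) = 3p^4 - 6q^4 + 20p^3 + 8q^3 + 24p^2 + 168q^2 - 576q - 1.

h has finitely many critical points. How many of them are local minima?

2

h separates as a function of p plus a function of q, so ∇h=0 decouples.
∂h/∂p = 12p(p + 1)(p + 4) = 0 at p ∈ {-4, -1, 0}; ∂h/∂q = -24(q - 3)(q - 2)(q + 4) = 0 at q ∈ {-4, 2, 3}.
The Hessian is diagonal: diag(h_pp, h_qq). Second derivatives: h_pp(-4)=144, h_pp(-1)=-36, h_pp(0)=48; h_qq(-4)=-1008, h_qq(2)=144, h_qq(3)=-168.
Local minima occur where both diagonal entries positive: (-4, 2), (0, 2). Count: 2.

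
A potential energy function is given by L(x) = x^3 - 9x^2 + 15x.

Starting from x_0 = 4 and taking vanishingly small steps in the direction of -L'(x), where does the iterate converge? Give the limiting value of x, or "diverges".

L'(x) = 3(x - 5)(x - 1), so L'(4) = -9.
Gradient descent moves in the -L' direction, i.e. x is increasing.
The nearest critical point in that direction is x = 5, where L'' = 12 > 0 (a local minimum). The iterate converges there.

5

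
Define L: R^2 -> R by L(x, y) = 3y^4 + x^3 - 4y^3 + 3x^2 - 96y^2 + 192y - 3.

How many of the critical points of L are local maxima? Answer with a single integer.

L separates as a function of x plus a function of y, so ∇L=0 decouples.
∂L/∂x = 3x(x + 2) = 0 at x ∈ {-2, 0}; ∂L/∂y = 12(y - 4)(y - 1)(y + 4) = 0 at y ∈ {-4, 1, 4}.
The Hessian is diagonal: diag(L_xx, L_yy). Second derivatives: L_xx(-2)=-6, L_xx(0)=6; L_yy(-4)=480, L_yy(1)=-180, L_yy(4)=288.
Local maxima occur where both diagonal entries negative: (-2, 1). Count: 1.

1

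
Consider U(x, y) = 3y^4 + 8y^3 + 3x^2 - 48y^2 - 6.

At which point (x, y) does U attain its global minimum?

(0, -4)

U(x,y) separates as P(x) + Q(y) − 6, so its minimum is min P + min Q − 6.
P'(x) = 6x vanishes at x ∈ {0}; Q'(y) = 12y(y - 2)(y + 4) vanishes at y ∈ {-4, 0, 2}.
Local minima of P (where P''>0): P(0)=0. Local minima of Q: Q(-4)=-512, Q(2)=-80.
So the global minimum of U is P(0) + Q(-4) − 6 = 0 − 512 − 6 = -518, attained at (0, -4).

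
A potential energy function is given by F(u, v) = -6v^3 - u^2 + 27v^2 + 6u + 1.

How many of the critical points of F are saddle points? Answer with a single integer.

F separates as a function of u plus a function of v, so ∇F=0 decouples.
∂F/∂u = -2(u - 3) = 0 at u ∈ {3}; ∂F/∂v = -18v(v - 3) = 0 at v ∈ {0, 3}.
The Hessian is diagonal: diag(F_uu, F_vv). Second derivatives: F_uu(3)=-2; F_vv(0)=54, F_vv(3)=-54.
Saddle points occur where the two diagonal entries have opposite signs: (3, 0). Count: 1.

1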